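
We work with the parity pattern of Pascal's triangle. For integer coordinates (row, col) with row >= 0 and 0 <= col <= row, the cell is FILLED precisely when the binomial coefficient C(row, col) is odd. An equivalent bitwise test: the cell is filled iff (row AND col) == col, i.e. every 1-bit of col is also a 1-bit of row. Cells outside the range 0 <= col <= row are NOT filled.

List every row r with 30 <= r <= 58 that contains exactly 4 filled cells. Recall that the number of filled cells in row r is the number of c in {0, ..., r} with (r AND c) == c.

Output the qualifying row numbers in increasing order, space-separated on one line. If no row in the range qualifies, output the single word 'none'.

Answer: 33 34 36 40 48

Derivation:
Row r has 2^popcount(r) filled cells, so we need popcount(r) = log2(4) = 2.
Scan r = 30..58 and keep those with exactly 2 one-bits:
r=30=11110 popcount=4 -> skip
r=31=11111 popcount=5 -> skip
r=32=100000 popcount=1 -> skip
r=33=100001 popcount=2 -> KEEP
r=34=100010 popcount=2 -> KEEP
r=35=100011 popcount=3 -> skip
r=36=100100 popcount=2 -> KEEP
r=37=100101 popcount=3 -> skip
r=38=100110 popcount=3 -> skip
r=39=100111 popcount=4 -> skip
r=40=101000 popcount=2 -> KEEP
r=41=101001 popcount=3 -> skip
r=42=101010 popcount=3 -> skip
r=43=101011 popcount=4 -> skip
r=44=101100 popcount=3 -> skip
r=45=101101 popcount=4 -> skip
r=46=101110 popcount=4 -> skip
r=47=101111 popcount=5 -> skip
r=48=110000 popcount=2 -> KEEP
r=49=110001 popcount=3 -> skip
r=50=110010 popcount=3 -> skip
r=51=110011 popcount=4 -> skip
r=52=110100 popcount=3 -> skip
r=53=110101 popcount=4 -> skip
r=54=110110 popcount=4 -> skip
r=55=110111 popcount=5 -> skip
r=56=111000 popcount=3 -> skip
r=57=111001 popcount=4 -> skip
r=58=111010 popcount=4 -> skip
Kept rows: 33 34 36 40 48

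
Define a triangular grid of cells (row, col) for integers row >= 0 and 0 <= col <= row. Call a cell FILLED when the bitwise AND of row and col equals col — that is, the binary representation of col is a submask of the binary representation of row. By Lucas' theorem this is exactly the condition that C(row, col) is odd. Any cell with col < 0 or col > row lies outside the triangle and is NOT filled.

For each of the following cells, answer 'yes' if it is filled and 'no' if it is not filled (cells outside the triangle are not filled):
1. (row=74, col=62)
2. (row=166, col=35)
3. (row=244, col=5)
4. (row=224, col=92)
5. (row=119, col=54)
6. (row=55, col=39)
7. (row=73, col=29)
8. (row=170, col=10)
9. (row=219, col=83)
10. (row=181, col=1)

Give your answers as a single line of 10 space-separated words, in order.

Answer: no no no no yes yes no yes yes yes

Derivation:
(74,62): row=0b1001010, col=0b111110, row AND col = 0b1010 = 10; 10 != 62 -> empty
(166,35): row=0b10100110, col=0b100011, row AND col = 0b100010 = 34; 34 != 35 -> empty
(244,5): row=0b11110100, col=0b101, row AND col = 0b100 = 4; 4 != 5 -> empty
(224,92): row=0b11100000, col=0b1011100, row AND col = 0b1000000 = 64; 64 != 92 -> empty
(119,54): row=0b1110111, col=0b110110, row AND col = 0b110110 = 54; 54 == 54 -> filled
(55,39): row=0b110111, col=0b100111, row AND col = 0b100111 = 39; 39 == 39 -> filled
(73,29): row=0b1001001, col=0b11101, row AND col = 0b1001 = 9; 9 != 29 -> empty
(170,10): row=0b10101010, col=0b1010, row AND col = 0b1010 = 10; 10 == 10 -> filled
(219,83): row=0b11011011, col=0b1010011, row AND col = 0b1010011 = 83; 83 == 83 -> filled
(181,1): row=0b10110101, col=0b1, row AND col = 0b1 = 1; 1 == 1 -> filled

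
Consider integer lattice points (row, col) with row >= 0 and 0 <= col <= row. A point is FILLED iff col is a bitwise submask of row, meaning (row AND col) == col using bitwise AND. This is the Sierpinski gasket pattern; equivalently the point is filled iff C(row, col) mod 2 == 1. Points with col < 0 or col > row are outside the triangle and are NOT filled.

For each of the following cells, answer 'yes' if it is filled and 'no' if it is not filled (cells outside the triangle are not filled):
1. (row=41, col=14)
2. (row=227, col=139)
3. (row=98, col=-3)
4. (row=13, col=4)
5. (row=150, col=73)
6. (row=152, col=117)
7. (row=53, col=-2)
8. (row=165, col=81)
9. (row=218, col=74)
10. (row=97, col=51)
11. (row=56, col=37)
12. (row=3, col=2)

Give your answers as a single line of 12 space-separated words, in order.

(41,14): row=0b101001, col=0b1110, row AND col = 0b1000 = 8; 8 != 14 -> empty
(227,139): row=0b11100011, col=0b10001011, row AND col = 0b10000011 = 131; 131 != 139 -> empty
(98,-3): col outside [0, 98] -> not filled
(13,4): row=0b1101, col=0b100, row AND col = 0b100 = 4; 4 == 4 -> filled
(150,73): row=0b10010110, col=0b1001001, row AND col = 0b0 = 0; 0 != 73 -> empty
(152,117): row=0b10011000, col=0b1110101, row AND col = 0b10000 = 16; 16 != 117 -> empty
(53,-2): col outside [0, 53] -> not filled
(165,81): row=0b10100101, col=0b1010001, row AND col = 0b1 = 1; 1 != 81 -> empty
(218,74): row=0b11011010, col=0b1001010, row AND col = 0b1001010 = 74; 74 == 74 -> filled
(97,51): row=0b1100001, col=0b110011, row AND col = 0b100001 = 33; 33 != 51 -> empty
(56,37): row=0b111000, col=0b100101, row AND col = 0b100000 = 32; 32 != 37 -> empty
(3,2): row=0b11, col=0b10, row AND col = 0b10 = 2; 2 == 2 -> filled

Answer: no no no yes no no no no yes no no yes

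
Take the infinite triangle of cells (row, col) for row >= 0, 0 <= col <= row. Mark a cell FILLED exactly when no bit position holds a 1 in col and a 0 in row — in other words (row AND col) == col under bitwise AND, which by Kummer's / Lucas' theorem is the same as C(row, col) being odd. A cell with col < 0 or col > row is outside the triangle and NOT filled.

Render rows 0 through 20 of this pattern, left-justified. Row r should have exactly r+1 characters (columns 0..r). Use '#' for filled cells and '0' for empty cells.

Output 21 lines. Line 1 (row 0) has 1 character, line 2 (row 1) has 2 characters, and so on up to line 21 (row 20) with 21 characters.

Answer: #
##
#0#
####
#000#
##00##
#0#0#0#
########
#0000000#
##000000##
#0#00000#0#
####0000####
#000#000#000#
##00##00##00##
#0#0#0#0#0#0#0#
################
#000000000000000#
##00000000000000##
#0#0000000000000#0#
####000000000000####
#000#00000000000#000#

Derivation:
r0=0: #
r1=1: ##
r2=10: #0#
r3=11: ####
r4=100: #000#
r5=101: ##00##
r6=110: #0#0#0#
r7=111: ########
r8=1000: #0000000#
r9=1001: ##000000##
r10=1010: #0#00000#0#
r11=1011: ####0000####
r12=1100: #000#000#000#
r13=1101: ##00##00##00##
r14=1110: #0#0#0#0#0#0#0#
r15=1111: ################
r16=10000: #000000000000000#
r17=10001: ##00000000000000##
r18=10010: #0#0000000000000#0#
r19=10011: ####000000000000####
r20=10100: #000#00000000000#000#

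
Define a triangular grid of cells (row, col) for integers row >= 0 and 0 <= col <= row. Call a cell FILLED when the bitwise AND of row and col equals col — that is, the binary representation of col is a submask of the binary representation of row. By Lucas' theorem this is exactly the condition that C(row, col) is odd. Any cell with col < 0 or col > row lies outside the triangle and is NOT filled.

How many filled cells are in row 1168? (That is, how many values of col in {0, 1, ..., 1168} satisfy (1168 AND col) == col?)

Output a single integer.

Answer: 8

Derivation:
1168 in binary = 10010010000
popcount(1168) = number of 1-bits in 10010010000 = 3
A col c satisfies (1168 AND c) == c iff every set bit of c is also set in 1168; each of the 3 set bits of 1168 can independently be on or off in c.
count = 2^3 = 8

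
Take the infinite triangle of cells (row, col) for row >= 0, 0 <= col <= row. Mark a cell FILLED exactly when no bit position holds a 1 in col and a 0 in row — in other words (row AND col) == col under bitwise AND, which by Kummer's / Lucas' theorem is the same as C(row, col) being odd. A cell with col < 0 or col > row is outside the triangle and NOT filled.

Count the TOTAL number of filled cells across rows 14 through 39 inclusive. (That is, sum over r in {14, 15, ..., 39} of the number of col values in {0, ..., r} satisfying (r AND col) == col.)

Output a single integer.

r14=1110 pc3: +8 =8
r15=1111 pc4: +16 =24
r16=10000 pc1: +2 =26
r17=10001 pc2: +4 =30
r18=10010 pc2: +4 =34
r19=10011 pc3: +8 =42
r20=10100 pc2: +4 =46
r21=10101 pc3: +8 =54
r22=10110 pc3: +8 =62
r23=10111 pc4: +16 =78
r24=11000 pc2: +4 =82
r25=11001 pc3: +8 =90
r26=11010 pc3: +8 =98
r27=11011 pc4: +16 =114
r28=11100 pc3: +8 =122
r29=11101 pc4: +16 =138
r30=11110 pc4: +16 =154
r31=11111 pc5: +32 =186
r32=100000 pc1: +2 =188
r33=100001 pc2: +4 =192
r34=100010 pc2: +4 =196
r35=100011 pc3: +8 =204
r36=100100 pc2: +4 =208
r37=100101 pc3: +8 =216
r38=100110 pc3: +8 =224
r39=100111 pc4: +16 =240

Answer: 240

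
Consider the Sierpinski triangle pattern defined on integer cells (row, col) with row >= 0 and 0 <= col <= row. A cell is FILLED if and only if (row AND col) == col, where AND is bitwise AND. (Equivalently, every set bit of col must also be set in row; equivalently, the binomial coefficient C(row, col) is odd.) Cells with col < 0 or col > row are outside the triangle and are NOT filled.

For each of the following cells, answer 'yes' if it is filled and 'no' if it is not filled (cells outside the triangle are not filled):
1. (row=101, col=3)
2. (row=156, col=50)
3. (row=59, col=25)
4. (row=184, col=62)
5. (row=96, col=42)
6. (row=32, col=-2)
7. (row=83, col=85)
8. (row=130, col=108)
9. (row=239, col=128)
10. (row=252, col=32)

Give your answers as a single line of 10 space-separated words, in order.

Answer: no no yes no no no no no yes yes

Derivation:
(101,3): row=0b1100101, col=0b11, row AND col = 0b1 = 1; 1 != 3 -> empty
(156,50): row=0b10011100, col=0b110010, row AND col = 0b10000 = 16; 16 != 50 -> empty
(59,25): row=0b111011, col=0b11001, row AND col = 0b11001 = 25; 25 == 25 -> filled
(184,62): row=0b10111000, col=0b111110, row AND col = 0b111000 = 56; 56 != 62 -> empty
(96,42): row=0b1100000, col=0b101010, row AND col = 0b100000 = 32; 32 != 42 -> empty
(32,-2): col outside [0, 32] -> not filled
(83,85): col outside [0, 83] -> not filled
(130,108): row=0b10000010, col=0b1101100, row AND col = 0b0 = 0; 0 != 108 -> empty
(239,128): row=0b11101111, col=0b10000000, row AND col = 0b10000000 = 128; 128 == 128 -> filled
(252,32): row=0b11111100, col=0b100000, row AND col = 0b100000 = 32; 32 == 32 -> filled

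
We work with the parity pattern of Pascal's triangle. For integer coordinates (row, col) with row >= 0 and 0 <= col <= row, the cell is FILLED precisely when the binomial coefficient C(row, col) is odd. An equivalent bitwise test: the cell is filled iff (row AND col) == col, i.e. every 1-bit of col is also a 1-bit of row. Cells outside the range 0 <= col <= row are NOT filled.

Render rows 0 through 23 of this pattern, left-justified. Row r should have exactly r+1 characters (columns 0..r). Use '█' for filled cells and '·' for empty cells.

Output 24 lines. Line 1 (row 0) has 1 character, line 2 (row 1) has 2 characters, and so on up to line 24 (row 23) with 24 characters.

Answer: █
██
█·█
████
█···█
██··██
█·█·█·█
████████
█·······█
██······██
█·█·····█·█
████····████
█···█···█···█
██··██··██··██
█·█·█·█·█·█·█·█
████████████████
█···············█
██··············██
█·█·············█·█
████············████
█···█···········█···█
██··██··········██··██
█·█·█·█·········█·█·█·█
████████········████████

Derivation:
r0=0: █
r1=1: ██
r2=10: █·█
r3=11: ████
r4=100: █···█
r5=101: ██··██
r6=110: █·█·█·█
r7=111: ████████
r8=1000: █·······█
r9=1001: ██······██
r10=1010: █·█·····█·█
r11=1011: ████····████
r12=1100: █···█···█···█
r13=1101: ██··██··██··██
r14=1110: █·█·█·█·█·█·█·█
r15=1111: ████████████████
r16=10000: █···············█
r17=10001: ██··············██
r18=10010: █·█·············█·█
r19=10011: ████············████
r20=10100: █···█···········█···█
r21=10101: ██··██··········██··██
r22=10110: █·█·█·█·········█·█·█·█
r23=10111: ████████········████████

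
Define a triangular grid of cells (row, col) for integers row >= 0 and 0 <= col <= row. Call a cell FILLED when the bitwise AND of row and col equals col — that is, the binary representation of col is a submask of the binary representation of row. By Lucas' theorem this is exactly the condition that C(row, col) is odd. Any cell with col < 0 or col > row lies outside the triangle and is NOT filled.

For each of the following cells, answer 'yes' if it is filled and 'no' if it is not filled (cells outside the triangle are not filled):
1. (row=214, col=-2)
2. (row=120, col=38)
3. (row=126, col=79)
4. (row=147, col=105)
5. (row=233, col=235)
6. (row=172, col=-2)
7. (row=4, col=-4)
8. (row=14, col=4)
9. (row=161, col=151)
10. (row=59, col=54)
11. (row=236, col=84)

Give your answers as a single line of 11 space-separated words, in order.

Answer: no no no no no no no yes no no no

Derivation:
(214,-2): col outside [0, 214] -> not filled
(120,38): row=0b1111000, col=0b100110, row AND col = 0b100000 = 32; 32 != 38 -> empty
(126,79): row=0b1111110, col=0b1001111, row AND col = 0b1001110 = 78; 78 != 79 -> empty
(147,105): row=0b10010011, col=0b1101001, row AND col = 0b1 = 1; 1 != 105 -> empty
(233,235): col outside [0, 233] -> not filled
(172,-2): col outside [0, 172] -> not filled
(4,-4): col outside [0, 4] -> not filled
(14,4): row=0b1110, col=0b100, row AND col = 0b100 = 4; 4 == 4 -> filled
(161,151): row=0b10100001, col=0b10010111, row AND col = 0b10000001 = 129; 129 != 151 -> empty
(59,54): row=0b111011, col=0b110110, row AND col = 0b110010 = 50; 50 != 54 -> empty
(236,84): row=0b11101100, col=0b1010100, row AND col = 0b1000100 = 68; 68 != 84 -> empty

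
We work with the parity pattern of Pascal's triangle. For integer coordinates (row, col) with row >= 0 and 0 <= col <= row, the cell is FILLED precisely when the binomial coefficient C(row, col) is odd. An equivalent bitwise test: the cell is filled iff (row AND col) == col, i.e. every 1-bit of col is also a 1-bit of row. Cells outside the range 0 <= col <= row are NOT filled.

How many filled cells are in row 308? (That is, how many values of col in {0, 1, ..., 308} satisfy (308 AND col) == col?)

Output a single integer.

Answer: 16

Derivation:
308 in binary = 100110100
popcount(308) = number of 1-bits in 100110100 = 4
A col c satisfies (308 AND c) == c iff every set bit of c is also set in 308; each of the 4 set bits of 308 can independently be on or off in c.
count = 2^4 = 16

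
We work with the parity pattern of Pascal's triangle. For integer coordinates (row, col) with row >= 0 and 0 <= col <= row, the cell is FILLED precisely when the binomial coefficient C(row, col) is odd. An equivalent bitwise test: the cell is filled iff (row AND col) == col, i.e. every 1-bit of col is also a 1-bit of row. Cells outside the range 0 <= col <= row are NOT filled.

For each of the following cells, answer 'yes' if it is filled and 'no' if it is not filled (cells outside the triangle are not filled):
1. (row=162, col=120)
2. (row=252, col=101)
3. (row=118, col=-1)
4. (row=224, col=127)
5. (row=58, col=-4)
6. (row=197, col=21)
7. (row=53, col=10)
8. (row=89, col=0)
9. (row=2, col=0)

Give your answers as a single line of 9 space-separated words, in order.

(162,120): row=0b10100010, col=0b1111000, row AND col = 0b100000 = 32; 32 != 120 -> empty
(252,101): row=0b11111100, col=0b1100101, row AND col = 0b1100100 = 100; 100 != 101 -> empty
(118,-1): col outside [0, 118] -> not filled
(224,127): row=0b11100000, col=0b1111111, row AND col = 0b1100000 = 96; 96 != 127 -> empty
(58,-4): col outside [0, 58] -> not filled
(197,21): row=0b11000101, col=0b10101, row AND col = 0b101 = 5; 5 != 21 -> empty
(53,10): row=0b110101, col=0b1010, row AND col = 0b0 = 0; 0 != 10 -> empty
(89,0): row=0b1011001, col=0b0, row AND col = 0b0 = 0; 0 == 0 -> filled
(2,0): row=0b10, col=0b0, row AND col = 0b0 = 0; 0 == 0 -> filled

Answer: no no no no no no no yes yes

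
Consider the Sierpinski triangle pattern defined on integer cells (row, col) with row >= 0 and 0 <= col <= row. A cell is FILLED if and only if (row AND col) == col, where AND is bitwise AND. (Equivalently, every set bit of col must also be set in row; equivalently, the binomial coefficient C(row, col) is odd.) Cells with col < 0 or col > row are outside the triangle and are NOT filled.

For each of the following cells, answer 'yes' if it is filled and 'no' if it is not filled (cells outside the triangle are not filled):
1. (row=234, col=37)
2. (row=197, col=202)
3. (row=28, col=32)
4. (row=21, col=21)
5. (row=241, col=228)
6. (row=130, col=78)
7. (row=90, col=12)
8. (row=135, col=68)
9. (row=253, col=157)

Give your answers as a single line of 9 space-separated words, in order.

Answer: no no no yes no no no no yes

Derivation:
(234,37): row=0b11101010, col=0b100101, row AND col = 0b100000 = 32; 32 != 37 -> empty
(197,202): col outside [0, 197] -> not filled
(28,32): col outside [0, 28] -> not filled
(21,21): row=0b10101, col=0b10101, row AND col = 0b10101 = 21; 21 == 21 -> filled
(241,228): row=0b11110001, col=0b11100100, row AND col = 0b11100000 = 224; 224 != 228 -> empty
(130,78): row=0b10000010, col=0b1001110, row AND col = 0b10 = 2; 2 != 78 -> empty
(90,12): row=0b1011010, col=0b1100, row AND col = 0b1000 = 8; 8 != 12 -> empty
(135,68): row=0b10000111, col=0b1000100, row AND col = 0b100 = 4; 4 != 68 -> empty
(253,157): row=0b11111101, col=0b10011101, row AND col = 0b10011101 = 157; 157 == 157 -> filled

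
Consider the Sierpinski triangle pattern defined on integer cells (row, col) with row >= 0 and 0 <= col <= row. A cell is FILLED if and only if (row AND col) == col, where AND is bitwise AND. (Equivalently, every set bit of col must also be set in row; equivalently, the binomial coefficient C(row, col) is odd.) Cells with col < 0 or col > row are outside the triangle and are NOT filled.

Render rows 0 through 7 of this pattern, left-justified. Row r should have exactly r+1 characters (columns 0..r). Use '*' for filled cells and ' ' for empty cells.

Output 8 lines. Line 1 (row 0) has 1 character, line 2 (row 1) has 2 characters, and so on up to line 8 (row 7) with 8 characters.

Answer: *
**
* *
****
*   *
**  **
* * * *
********

Derivation:
r0=0: *
r1=1: **
r2=10: * *
r3=11: ****
r4=100: *   *
r5=101: **  **
r6=110: * * * *
r7=111: ********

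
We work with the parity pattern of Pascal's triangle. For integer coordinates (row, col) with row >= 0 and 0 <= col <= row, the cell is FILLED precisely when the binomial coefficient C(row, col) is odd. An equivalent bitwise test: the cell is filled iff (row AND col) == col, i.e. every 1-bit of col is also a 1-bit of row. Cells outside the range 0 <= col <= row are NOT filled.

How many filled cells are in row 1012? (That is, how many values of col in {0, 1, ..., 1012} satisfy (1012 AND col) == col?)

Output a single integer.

Answer: 128

Derivation:
1012 in binary = 1111110100
popcount(1012) = number of 1-bits in 1111110100 = 7
A col c satisfies (1012 AND c) == c iff every set bit of c is also set in 1012; each of the 7 set bits of 1012 can independently be on or off in c.
count = 2^7 = 128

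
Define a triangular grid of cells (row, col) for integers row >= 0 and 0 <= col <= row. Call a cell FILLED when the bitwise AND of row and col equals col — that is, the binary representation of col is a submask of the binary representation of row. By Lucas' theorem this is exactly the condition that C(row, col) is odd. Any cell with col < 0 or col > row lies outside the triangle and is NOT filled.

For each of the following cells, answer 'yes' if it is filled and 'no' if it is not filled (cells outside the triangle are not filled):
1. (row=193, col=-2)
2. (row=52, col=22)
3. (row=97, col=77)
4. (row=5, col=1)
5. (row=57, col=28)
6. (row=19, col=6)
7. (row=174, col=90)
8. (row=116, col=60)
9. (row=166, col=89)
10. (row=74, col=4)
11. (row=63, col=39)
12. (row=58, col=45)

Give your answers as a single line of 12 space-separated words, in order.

Answer: no no no yes no no no no no no yes no

Derivation:
(193,-2): col outside [0, 193] -> not filled
(52,22): row=0b110100, col=0b10110, row AND col = 0b10100 = 20; 20 != 22 -> empty
(97,77): row=0b1100001, col=0b1001101, row AND col = 0b1000001 = 65; 65 != 77 -> empty
(5,1): row=0b101, col=0b1, row AND col = 0b1 = 1; 1 == 1 -> filled
(57,28): row=0b111001, col=0b11100, row AND col = 0b11000 = 24; 24 != 28 -> empty
(19,6): row=0b10011, col=0b110, row AND col = 0b10 = 2; 2 != 6 -> empty
(174,90): row=0b10101110, col=0b1011010, row AND col = 0b1010 = 10; 10 != 90 -> empty
(116,60): row=0b1110100, col=0b111100, row AND col = 0b110100 = 52; 52 != 60 -> empty
(166,89): row=0b10100110, col=0b1011001, row AND col = 0b0 = 0; 0 != 89 -> empty
(74,4): row=0b1001010, col=0b100, row AND col = 0b0 = 0; 0 != 4 -> empty
(63,39): row=0b111111, col=0b100111, row AND col = 0b100111 = 39; 39 == 39 -> filled
(58,45): row=0b111010, col=0b101101, row AND col = 0b101000 = 40; 40 != 45 -> empty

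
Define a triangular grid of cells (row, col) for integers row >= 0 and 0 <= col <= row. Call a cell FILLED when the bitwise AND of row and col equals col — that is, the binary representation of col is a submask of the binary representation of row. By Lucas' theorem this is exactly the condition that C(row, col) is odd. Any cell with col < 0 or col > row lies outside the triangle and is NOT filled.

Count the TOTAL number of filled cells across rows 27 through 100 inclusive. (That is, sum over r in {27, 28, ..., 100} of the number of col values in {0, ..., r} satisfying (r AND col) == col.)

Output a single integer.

r27=11011 pc4: +16 =16
r28=11100 pc3: +8 =24
r29=11101 pc4: +16 =40
r30=11110 pc4: +16 =56
r31=11111 pc5: +32 =88
r32=100000 pc1: +2 =90
r33=100001 pc2: +4 =94
r34=100010 pc2: +4 =98
r35=100011 pc3: +8 =106
r36=100100 pc2: +4 =110
r37=100101 pc3: +8 =118
r38=100110 pc3: +8 =126
r39=100111 pc4: +16 =142
r40=101000 pc2: +4 =146
r41=101001 pc3: +8 =154
r42=101010 pc3: +8 =162
r43=101011 pc4: +16 =178
r44=101100 pc3: +8 =186
r45=101101 pc4: +16 =202
r46=101110 pc4: +16 =218
r47=101111 pc5: +32 =250
r48=110000 pc2: +4 =254
r49=110001 pc3: +8 =262
r50=110010 pc3: +8 =270
r51=110011 pc4: +16 =286
r52=110100 pc3: +8 =294
r53=110101 pc4: +16 =310
r54=110110 pc4: +16 =326
r55=110111 pc5: +32 =358
r56=111000 pc3: +8 =366
r57=111001 pc4: +16 =382
r58=111010 pc4: +16 =398
r59=111011 pc5: +32 =430
r60=111100 pc4: +16 =446
r61=111101 pc5: +32 =478
r62=111110 pc5: +32 =510
r63=111111 pc6: +64 =574
r64=1000000 pc1: +2 =576
r65=1000001 pc2: +4 =580
r66=1000010 pc2: +4 =584
r67=1000011 pc3: +8 =592
r68=1000100 pc2: +4 =596
r69=1000101 pc3: +8 =604
r70=1000110 pc3: +8 =612
r71=1000111 pc4: +16 =628
r72=1001000 pc2: +4 =632
r73=1001001 pc3: +8 =640
r74=1001010 pc3: +8 =648
r75=1001011 pc4: +16 =664
r76=1001100 pc3: +8 =672
r77=1001101 pc4: +16 =688
r78=1001110 pc4: +16 =704
r79=1001111 pc5: +32 =736
r80=1010000 pc2: +4 =740
r81=1010001 pc3: +8 =748
r82=1010010 pc3: +8 =756
r83=1010011 pc4: +16 =772
r84=1010100 pc3: +8 =780
r85=1010101 pc4: +16 =796
r86=1010110 pc4: +16 =812
r87=1010111 pc5: +32 =844
r88=1011000 pc3: +8 =852
r89=1011001 pc4: +16 =868
r90=1011010 pc4: +16 =884
r91=1011011 pc5: +32 =916
r92=1011100 pc4: +16 =932
r93=1011101 pc5: +32 =964
r94=1011110 pc5: +32 =996
r95=1011111 pc6: +64 =1060
r96=1100000 pc2: +4 =1064
r97=1100001 pc3: +8 =1072
r98=1100010 pc3: +8 =1080
r99=1100011 pc4: +16 =1096
r100=1100100 pc3: +8 =1104

Answer: 1104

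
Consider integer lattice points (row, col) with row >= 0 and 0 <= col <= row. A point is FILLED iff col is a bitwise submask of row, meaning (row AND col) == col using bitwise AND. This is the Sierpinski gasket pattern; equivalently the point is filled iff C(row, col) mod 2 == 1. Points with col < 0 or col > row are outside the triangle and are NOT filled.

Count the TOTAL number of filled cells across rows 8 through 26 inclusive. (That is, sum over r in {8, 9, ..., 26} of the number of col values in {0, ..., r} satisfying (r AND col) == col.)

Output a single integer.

r8=1000 pc1: +2 =2
r9=1001 pc2: +4 =6
r10=1010 pc2: +4 =10
r11=1011 pc3: +8 =18
r12=1100 pc2: +4 =22
r13=1101 pc3: +8 =30
r14=1110 pc3: +8 =38
r15=1111 pc4: +16 =54
r16=10000 pc1: +2 =56
r17=10001 pc2: +4 =60
r18=10010 pc2: +4 =64
r19=10011 pc3: +8 =72
r20=10100 pc2: +4 =76
r21=10101 pc3: +8 =84
r22=10110 pc3: +8 =92
r23=10111 pc4: +16 =108
r24=11000 pc2: +4 =112
r25=11001 pc3: +8 =120
r26=11010 pc3: +8 =128

Answer: 128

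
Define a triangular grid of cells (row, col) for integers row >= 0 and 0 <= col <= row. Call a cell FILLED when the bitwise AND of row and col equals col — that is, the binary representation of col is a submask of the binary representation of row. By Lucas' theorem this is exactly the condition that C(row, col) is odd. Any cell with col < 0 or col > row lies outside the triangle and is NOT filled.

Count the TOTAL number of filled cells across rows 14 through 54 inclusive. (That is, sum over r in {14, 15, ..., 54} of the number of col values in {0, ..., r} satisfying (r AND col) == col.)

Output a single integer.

r14=1110 pc3: +8 =8
r15=1111 pc4: +16 =24
r16=10000 pc1: +2 =26
r17=10001 pc2: +4 =30
r18=10010 pc2: +4 =34
r19=10011 pc3: +8 =42
r20=10100 pc2: +4 =46
r21=10101 pc3: +8 =54
r22=10110 pc3: +8 =62
r23=10111 pc4: +16 =78
r24=11000 pc2: +4 =82
r25=11001 pc3: +8 =90
r26=11010 pc3: +8 =98
r27=11011 pc4: +16 =114
r28=11100 pc3: +8 =122
r29=11101 pc4: +16 =138
r30=11110 pc4: +16 =154
r31=11111 pc5: +32 =186
r32=100000 pc1: +2 =188
r33=100001 pc2: +4 =192
r34=100010 pc2: +4 =196
r35=100011 pc3: +8 =204
r36=100100 pc2: +4 =208
r37=100101 pc3: +8 =216
r38=100110 pc3: +8 =224
r39=100111 pc4: +16 =240
r40=101000 pc2: +4 =244
r41=101001 pc3: +8 =252
r42=101010 pc3: +8 =260
r43=101011 pc4: +16 =276
r44=101100 pc3: +8 =284
r45=101101 pc4: +16 =300
r46=101110 pc4: +16 =316
r47=101111 pc5: +32 =348
r48=110000 pc2: +4 =352
r49=110001 pc3: +8 =360
r50=110010 pc3: +8 =368
r51=110011 pc4: +16 =384
r52=110100 pc3: +8 =392
r53=110101 pc4: +16 =408
r54=110110 pc4: +16 =424

Answer: 424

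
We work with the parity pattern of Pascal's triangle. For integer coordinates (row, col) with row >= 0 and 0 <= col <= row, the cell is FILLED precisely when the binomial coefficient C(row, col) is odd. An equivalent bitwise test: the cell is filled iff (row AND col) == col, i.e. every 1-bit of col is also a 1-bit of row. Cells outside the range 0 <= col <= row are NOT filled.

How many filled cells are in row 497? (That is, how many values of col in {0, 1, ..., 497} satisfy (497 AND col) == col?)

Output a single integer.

497 in binary = 111110001
popcount(497) = number of 1-bits in 111110001 = 6
A col c satisfies (497 AND c) == c iff every set bit of c is also set in 497; each of the 6 set bits of 497 can independently be on or off in c.
count = 2^6 = 64

Answer: 64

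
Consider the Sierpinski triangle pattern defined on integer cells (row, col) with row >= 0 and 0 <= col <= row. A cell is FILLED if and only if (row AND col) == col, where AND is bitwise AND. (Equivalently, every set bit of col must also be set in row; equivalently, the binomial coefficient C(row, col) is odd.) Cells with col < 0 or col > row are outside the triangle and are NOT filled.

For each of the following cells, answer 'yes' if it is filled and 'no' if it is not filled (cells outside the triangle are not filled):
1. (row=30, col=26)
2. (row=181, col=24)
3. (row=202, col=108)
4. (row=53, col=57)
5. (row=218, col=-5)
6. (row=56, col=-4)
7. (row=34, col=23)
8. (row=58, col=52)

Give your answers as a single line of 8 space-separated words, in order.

(30,26): row=0b11110, col=0b11010, row AND col = 0b11010 = 26; 26 == 26 -> filled
(181,24): row=0b10110101, col=0b11000, row AND col = 0b10000 = 16; 16 != 24 -> empty
(202,108): row=0b11001010, col=0b1101100, row AND col = 0b1001000 = 72; 72 != 108 -> empty
(53,57): col outside [0, 53] -> not filled
(218,-5): col outside [0, 218] -> not filled
(56,-4): col outside [0, 56] -> not filled
(34,23): row=0b100010, col=0b10111, row AND col = 0b10 = 2; 2 != 23 -> empty
(58,52): row=0b111010, col=0b110100, row AND col = 0b110000 = 48; 48 != 52 -> empty

Answer: yes no no no no no no no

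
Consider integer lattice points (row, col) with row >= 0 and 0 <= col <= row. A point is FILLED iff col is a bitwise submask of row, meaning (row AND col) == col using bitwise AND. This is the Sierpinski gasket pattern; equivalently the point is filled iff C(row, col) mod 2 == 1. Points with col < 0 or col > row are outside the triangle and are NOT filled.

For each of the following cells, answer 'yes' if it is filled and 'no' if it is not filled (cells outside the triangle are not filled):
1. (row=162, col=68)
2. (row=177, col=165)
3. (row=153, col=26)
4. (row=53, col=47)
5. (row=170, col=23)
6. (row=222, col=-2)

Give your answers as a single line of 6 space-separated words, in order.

Answer: no no no no no no

Derivation:
(162,68): row=0b10100010, col=0b1000100, row AND col = 0b0 = 0; 0 != 68 -> empty
(177,165): row=0b10110001, col=0b10100101, row AND col = 0b10100001 = 161; 161 != 165 -> empty
(153,26): row=0b10011001, col=0b11010, row AND col = 0b11000 = 24; 24 != 26 -> empty
(53,47): row=0b110101, col=0b101111, row AND col = 0b100101 = 37; 37 != 47 -> empty
(170,23): row=0b10101010, col=0b10111, row AND col = 0b10 = 2; 2 != 23 -> empty
(222,-2): col outside [0, 222] -> not filled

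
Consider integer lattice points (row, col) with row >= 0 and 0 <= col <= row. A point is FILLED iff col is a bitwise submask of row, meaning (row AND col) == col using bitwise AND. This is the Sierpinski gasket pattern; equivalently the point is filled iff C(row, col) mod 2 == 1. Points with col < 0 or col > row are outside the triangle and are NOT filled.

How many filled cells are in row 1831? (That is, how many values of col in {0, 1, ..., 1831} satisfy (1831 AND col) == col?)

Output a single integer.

1831 in binary = 11100100111
popcount(1831) = number of 1-bits in 11100100111 = 7
A col c satisfies (1831 AND c) == c iff every set bit of c is also set in 1831; each of the 7 set bits of 1831 can independently be on or off in c.
count = 2^7 = 128

Answer: 128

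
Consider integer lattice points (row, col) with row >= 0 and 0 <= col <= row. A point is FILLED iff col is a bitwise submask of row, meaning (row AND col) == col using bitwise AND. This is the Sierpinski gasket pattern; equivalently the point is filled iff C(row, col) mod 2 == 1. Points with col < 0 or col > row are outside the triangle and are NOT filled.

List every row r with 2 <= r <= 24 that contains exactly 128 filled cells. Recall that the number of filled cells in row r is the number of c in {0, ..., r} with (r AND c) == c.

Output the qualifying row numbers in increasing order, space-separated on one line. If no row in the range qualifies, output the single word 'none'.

Row r has 2^popcount(r) filled cells, so we need popcount(r) = log2(128) = 7.
Scan r = 2..24 and keep those with exactly 7 one-bits:
r=2=10 popcount=1 -> skip
r=3=11 popcount=2 -> skip
r=4=100 popcount=1 -> skip
r=5=101 popcount=2 -> skip
r=6=110 popcount=2 -> skip
r=7=111 popcount=3 -> skip
r=8=1000 popcount=1 -> skip
r=9=1001 popcount=2 -> skip
r=10=1010 popcount=2 -> skip
r=11=1011 popcount=3 -> skip
r=12=1100 popcount=2 -> skip
r=13=1101 popcount=3 -> skip
r=14=1110 popcount=3 -> skip
r=15=1111 popcount=4 -> skip
r=16=10000 popcount=1 -> skip
r=17=10001 popcount=2 -> skip
r=18=10010 popcount=2 -> skip
r=19=10011 popcount=3 -> skip
r=20=10100 popcount=2 -> skip
r=21=10101 popcount=3 -> skip
r=22=10110 popcount=3 -> skip
r=23=10111 popcount=4 -> skip
r=24=11000 popcount=2 -> skip
Kept rows: none

Answer: none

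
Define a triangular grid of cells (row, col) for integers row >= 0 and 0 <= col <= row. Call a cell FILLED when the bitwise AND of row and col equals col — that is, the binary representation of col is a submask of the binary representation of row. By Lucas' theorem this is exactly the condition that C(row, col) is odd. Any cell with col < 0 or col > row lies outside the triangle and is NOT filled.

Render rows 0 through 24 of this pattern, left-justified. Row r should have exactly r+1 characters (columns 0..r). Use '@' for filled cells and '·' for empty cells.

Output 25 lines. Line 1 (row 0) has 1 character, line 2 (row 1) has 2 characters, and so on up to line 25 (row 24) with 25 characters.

r0=0: @
r1=1: @@
r2=10: @·@
r3=11: @@@@
r4=100: @···@
r5=101: @@··@@
r6=110: @·@·@·@
r7=111: @@@@@@@@
r8=1000: @·······@
r9=1001: @@······@@
r10=1010: @·@·····@·@
r11=1011: @@@@····@@@@
r12=1100: @···@···@···@
r13=1101: @@··@@··@@··@@
r14=1110: @·@·@·@·@·@·@·@
r15=1111: @@@@@@@@@@@@@@@@
r16=10000: @···············@
r17=10001: @@··············@@
r18=10010: @·@·············@·@
r19=10011: @@@@············@@@@
r20=10100: @···@···········@···@
r21=10101: @@··@@··········@@··@@
r22=10110: @·@·@·@·········@·@·@·@
r23=10111: @@@@@@@@········@@@@@@@@
r24=11000: @·······@·······@·······@

Answer: @
@@
@·@
@@@@
@···@
@@··@@
@·@·@·@
@@@@@@@@
@·······@
@@······@@
@·@·····@·@
@@@@····@@@@
@···@···@···@
@@··@@··@@··@@
@·@·@·@·@·@·@·@
@@@@@@@@@@@@@@@@
@···············@
@@··············@@
@·@·············@·@
@@@@············@@@@
@···@···········@···@
@@··@@··········@@··@@
@·@·@·@·········@·@·@·@
@@@@@@@@········@@@@@@@@
@·······@·······@·······@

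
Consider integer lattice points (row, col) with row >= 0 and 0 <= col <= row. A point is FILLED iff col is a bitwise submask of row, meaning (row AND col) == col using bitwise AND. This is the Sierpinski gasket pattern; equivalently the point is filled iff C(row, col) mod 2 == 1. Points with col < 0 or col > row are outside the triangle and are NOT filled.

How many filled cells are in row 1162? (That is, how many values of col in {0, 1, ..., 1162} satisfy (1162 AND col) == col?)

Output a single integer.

Answer: 16

Derivation:
1162 in binary = 10010001010
popcount(1162) = number of 1-bits in 10010001010 = 4
A col c satisfies (1162 AND c) == c iff every set bit of c is also set in 1162; each of the 4 set bits of 1162 can independently be on or off in c.
count = 2^4 = 16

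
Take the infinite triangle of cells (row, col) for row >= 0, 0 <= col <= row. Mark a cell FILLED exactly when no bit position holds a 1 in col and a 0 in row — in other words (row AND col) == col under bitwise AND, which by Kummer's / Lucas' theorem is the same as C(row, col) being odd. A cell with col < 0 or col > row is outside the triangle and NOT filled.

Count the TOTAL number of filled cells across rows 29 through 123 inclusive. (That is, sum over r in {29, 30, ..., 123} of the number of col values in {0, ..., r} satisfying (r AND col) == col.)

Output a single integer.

Answer: 1720

Derivation:
r29=11101 pc4: +16 =16
r30=11110 pc4: +16 =32
r31=11111 pc5: +32 =64
r32=100000 pc1: +2 =66
r33=100001 pc2: +4 =70
r34=100010 pc2: +4 =74
r35=100011 pc3: +8 =82
r36=100100 pc2: +4 =86
r37=100101 pc3: +8 =94
r38=100110 pc3: +8 =102
r39=100111 pc4: +16 =118
r40=101000 pc2: +4 =122
r41=101001 pc3: +8 =130
r42=101010 pc3: +8 =138
r43=101011 pc4: +16 =154
r44=101100 pc3: +8 =162
r45=101101 pc4: +16 =178
r46=101110 pc4: +16 =194
r47=101111 pc5: +32 =226
r48=110000 pc2: +4 =230
r49=110001 pc3: +8 =238
r50=110010 pc3: +8 =246
r51=110011 pc4: +16 =262
r52=110100 pc3: +8 =270
r53=110101 pc4: +16 =286
r54=110110 pc4: +16 =302
r55=110111 pc5: +32 =334
r56=111000 pc3: +8 =342
r57=111001 pc4: +16 =358
r58=111010 pc4: +16 =374
r59=111011 pc5: +32 =406
r60=111100 pc4: +16 =422
r61=111101 pc5: +32 =454
r62=111110 pc5: +32 =486
r63=111111 pc6: +64 =550
r64=1000000 pc1: +2 =552
r65=1000001 pc2: +4 =556
r66=1000010 pc2: +4 =560
r67=1000011 pc3: +8 =568
r68=1000100 pc2: +4 =572
r69=1000101 pc3: +8 =580
r70=1000110 pc3: +8 =588
r71=1000111 pc4: +16 =604
r72=1001000 pc2: +4 =608
r73=1001001 pc3: +8 =616
r74=1001010 pc3: +8 =624
r75=1001011 pc4: +16 =640
r76=1001100 pc3: +8 =648
r77=1001101 pc4: +16 =664
r78=1001110 pc4: +16 =680
r79=1001111 pc5: +32 =712
r80=1010000 pc2: +4 =716
r81=1010001 pc3: +8 =724
r82=1010010 pc3: +8 =732
r83=1010011 pc4: +16 =748
r84=1010100 pc3: +8 =756
r85=1010101 pc4: +16 =772
r86=1010110 pc4: +16 =788
r87=1010111 pc5: +32 =820
r88=1011000 pc3: +8 =828
r89=1011001 pc4: +16 =844
r90=1011010 pc4: +16 =860
r91=1011011 pc5: +32 =892
r92=1011100 pc4: +16 =908
r93=1011101 pc5: +32 =940
r94=1011110 pc5: +32 =972
r95=1011111 pc6: +64 =1036
r96=1100000 pc2: +4 =1040
r97=1100001 pc3: +8 =1048
r98=1100010 pc3: +8 =1056
r99=1100011 pc4: +16 =1072
r100=1100100 pc3: +8 =1080
r101=1100101 pc4: +16 =1096
r102=1100110 pc4: +16 =1112
r103=1100111 pc5: +32 =1144
r104=1101000 pc3: +8 =1152
r105=1101001 pc4: +16 =1168
r106=1101010 pc4: +16 =1184
r107=1101011 pc5: +32 =1216
r108=1101100 pc4: +16 =1232
r109=1101101 pc5: +32 =1264
r110=1101110 pc5: +32 =1296
r111=1101111 pc6: +64 =1360
r112=1110000 pc3: +8 =1368
r113=1110001 pc4: +16 =1384
r114=1110010 pc4: +16 =1400
r115=1110011 pc5: +32 =1432
r116=1110100 pc4: +16 =1448
r117=1110101 pc5: +32 =1480
r118=1110110 pc5: +32 =1512
r119=1110111 pc6: +64 =1576
r120=1111000 pc4: +16 =1592
r121=1111001 pc5: +32 =1624
r122=1111010 pc5: +32 =1656
r123=1111011 pc6: +64 =1720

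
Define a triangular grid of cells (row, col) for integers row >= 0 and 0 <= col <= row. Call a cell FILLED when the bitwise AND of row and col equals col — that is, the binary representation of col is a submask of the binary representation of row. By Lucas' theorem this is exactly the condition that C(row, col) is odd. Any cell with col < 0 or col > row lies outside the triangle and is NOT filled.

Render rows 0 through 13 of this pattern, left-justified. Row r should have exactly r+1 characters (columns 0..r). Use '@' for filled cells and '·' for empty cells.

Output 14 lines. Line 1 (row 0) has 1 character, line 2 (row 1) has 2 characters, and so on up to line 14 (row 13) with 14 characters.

Answer: @
@@
@·@
@@@@
@···@
@@··@@
@·@·@·@
@@@@@@@@
@·······@
@@······@@
@·@·····@·@
@@@@····@@@@
@···@···@···@
@@··@@··@@··@@

Derivation:
r0=0: @
r1=1: @@
r2=10: @·@
r3=11: @@@@
r4=100: @···@
r5=101: @@··@@
r6=110: @·@·@·@
r7=111: @@@@@@@@
r8=1000: @·······@
r9=1001: @@······@@
r10=1010: @·@·····@·@
r11=1011: @@@@····@@@@
r12=1100: @···@···@···@
r13=1101: @@··@@··@@··@@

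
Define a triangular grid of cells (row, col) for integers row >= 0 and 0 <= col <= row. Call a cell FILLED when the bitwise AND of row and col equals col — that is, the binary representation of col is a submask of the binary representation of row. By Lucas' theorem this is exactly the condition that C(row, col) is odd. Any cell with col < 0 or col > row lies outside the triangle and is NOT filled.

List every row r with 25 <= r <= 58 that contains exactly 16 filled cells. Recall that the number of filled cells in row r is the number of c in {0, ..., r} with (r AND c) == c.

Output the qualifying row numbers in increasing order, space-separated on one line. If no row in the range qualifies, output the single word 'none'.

Row r has 2^popcount(r) filled cells, so we need popcount(r) = log2(16) = 4.
Scan r = 25..58 and keep those with exactly 4 one-bits:
r=25=11001 popcount=3 -> skip
r=26=11010 popcount=3 -> skip
r=27=11011 popcount=4 -> KEEP
r=28=11100 popcount=3 -> skip
r=29=11101 popcount=4 -> KEEP
r=30=11110 popcount=4 -> KEEP
r=31=11111 popcount=5 -> skip
r=32=100000 popcount=1 -> skip
r=33=100001 popcount=2 -> skip
r=34=100010 popcount=2 -> skip
r=35=100011 popcount=3 -> skip
r=36=100100 popcount=2 -> skip
r=37=100101 popcount=3 -> skip
r=38=100110 popcount=3 -> skip
r=39=100111 popcount=4 -> KEEP
r=40=101000 popcount=2 -> skip
r=41=101001 popcount=3 -> skip
r=42=101010 popcount=3 -> skip
r=43=101011 popcount=4 -> KEEP
r=44=101100 popcount=3 -> skip
r=45=101101 popcount=4 -> KEEP
r=46=101110 popcount=4 -> KEEP
r=47=101111 popcount=5 -> skip
r=48=110000 popcount=2 -> skip
r=49=110001 popcount=3 -> skip
r=50=110010 popcount=3 -> skip
r=51=110011 popcount=4 -> KEEP
r=52=110100 popcount=3 -> skip
r=53=110101 popcount=4 -> KEEP
r=54=110110 popcount=4 -> KEEP
r=55=110111 popcount=5 -> skip
r=56=111000 popcount=3 -> skip
r=57=111001 popcount=4 -> KEEP
r=58=111010 popcount=4 -> KEEP
Kept rows: 27 29 30 39 43 45 46 51 53 54 57 58

Answer: 27 29 30 39 43 45 46 51 53 54 57 58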